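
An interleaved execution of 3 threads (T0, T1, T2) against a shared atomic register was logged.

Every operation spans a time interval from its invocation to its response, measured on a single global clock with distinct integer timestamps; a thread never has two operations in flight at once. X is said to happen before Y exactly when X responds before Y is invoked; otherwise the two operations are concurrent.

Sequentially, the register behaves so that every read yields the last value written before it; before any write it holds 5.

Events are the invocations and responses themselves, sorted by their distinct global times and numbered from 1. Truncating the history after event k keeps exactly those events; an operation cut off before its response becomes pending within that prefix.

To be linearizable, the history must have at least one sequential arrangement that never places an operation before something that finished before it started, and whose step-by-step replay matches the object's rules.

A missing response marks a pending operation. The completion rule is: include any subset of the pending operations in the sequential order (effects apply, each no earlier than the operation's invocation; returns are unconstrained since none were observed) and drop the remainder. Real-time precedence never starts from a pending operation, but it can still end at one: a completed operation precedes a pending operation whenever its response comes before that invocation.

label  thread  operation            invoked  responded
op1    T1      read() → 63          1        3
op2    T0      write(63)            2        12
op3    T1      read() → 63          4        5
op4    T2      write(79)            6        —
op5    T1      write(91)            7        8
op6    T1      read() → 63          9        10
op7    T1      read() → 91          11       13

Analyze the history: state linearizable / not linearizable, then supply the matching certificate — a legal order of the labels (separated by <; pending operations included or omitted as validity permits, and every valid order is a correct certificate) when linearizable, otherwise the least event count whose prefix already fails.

not linearizable — minimal violating prefix: 10 events

the violation lands at event 10, op6's response at time 10: events 1..9 linearize, events 1..10 do not
the sole real-time-consistent order of 4 completed operations fails the atomic register replay
include/drop combinations of the 2 pending operations (op2, op4) were all tried; none helps
one such order, op1, op3, op5, op6 (pending dropped), breaks at step 1 where op1 read() → 63 is illegal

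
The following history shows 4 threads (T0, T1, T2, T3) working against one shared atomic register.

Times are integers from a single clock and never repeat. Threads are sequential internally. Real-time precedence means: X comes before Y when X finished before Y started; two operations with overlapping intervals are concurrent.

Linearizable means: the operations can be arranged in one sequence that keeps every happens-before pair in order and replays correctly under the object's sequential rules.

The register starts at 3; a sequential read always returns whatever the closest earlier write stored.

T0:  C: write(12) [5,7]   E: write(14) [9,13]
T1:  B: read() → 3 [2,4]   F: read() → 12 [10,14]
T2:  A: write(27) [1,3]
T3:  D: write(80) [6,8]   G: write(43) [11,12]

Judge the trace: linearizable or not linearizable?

linearizable

one valid linearization: B, A, D, C, F, E, G
step 1: B read() → 3 — value 3
step 2: A write(27) — value 27
step 3: D write(80) — value 80
step 4: C write(12) — value 12
step 5: F read() → 12 — value 12
step 6: E write(14) — value 14
step 7: G write(43) — value 43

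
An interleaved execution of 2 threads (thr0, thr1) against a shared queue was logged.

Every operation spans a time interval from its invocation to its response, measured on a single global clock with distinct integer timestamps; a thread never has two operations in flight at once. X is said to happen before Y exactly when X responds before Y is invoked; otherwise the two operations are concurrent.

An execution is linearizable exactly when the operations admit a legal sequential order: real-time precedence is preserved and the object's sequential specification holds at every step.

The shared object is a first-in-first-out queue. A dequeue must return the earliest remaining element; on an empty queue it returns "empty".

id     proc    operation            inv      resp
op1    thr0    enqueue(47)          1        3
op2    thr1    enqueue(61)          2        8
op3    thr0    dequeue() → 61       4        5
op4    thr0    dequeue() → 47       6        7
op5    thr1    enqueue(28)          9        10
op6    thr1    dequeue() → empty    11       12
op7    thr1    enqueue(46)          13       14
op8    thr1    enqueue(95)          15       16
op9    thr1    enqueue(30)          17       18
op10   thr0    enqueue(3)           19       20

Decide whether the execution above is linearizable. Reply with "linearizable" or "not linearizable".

cut after 11 events: linearizable; cut after 12 events (op6 responds, time 12): not linearizable
6 completed operations, 4 real-time-consistent orders — every queue replay fails
one such order, op1, op2, op3, op4, op5, op6, breaks at step 3 where op3 dequeue() → 61 is illegal
one such order, op1, op3, op2, op4, op5, op6, breaks at step 2 where op3 dequeue() → 61 is illegal

not linearizable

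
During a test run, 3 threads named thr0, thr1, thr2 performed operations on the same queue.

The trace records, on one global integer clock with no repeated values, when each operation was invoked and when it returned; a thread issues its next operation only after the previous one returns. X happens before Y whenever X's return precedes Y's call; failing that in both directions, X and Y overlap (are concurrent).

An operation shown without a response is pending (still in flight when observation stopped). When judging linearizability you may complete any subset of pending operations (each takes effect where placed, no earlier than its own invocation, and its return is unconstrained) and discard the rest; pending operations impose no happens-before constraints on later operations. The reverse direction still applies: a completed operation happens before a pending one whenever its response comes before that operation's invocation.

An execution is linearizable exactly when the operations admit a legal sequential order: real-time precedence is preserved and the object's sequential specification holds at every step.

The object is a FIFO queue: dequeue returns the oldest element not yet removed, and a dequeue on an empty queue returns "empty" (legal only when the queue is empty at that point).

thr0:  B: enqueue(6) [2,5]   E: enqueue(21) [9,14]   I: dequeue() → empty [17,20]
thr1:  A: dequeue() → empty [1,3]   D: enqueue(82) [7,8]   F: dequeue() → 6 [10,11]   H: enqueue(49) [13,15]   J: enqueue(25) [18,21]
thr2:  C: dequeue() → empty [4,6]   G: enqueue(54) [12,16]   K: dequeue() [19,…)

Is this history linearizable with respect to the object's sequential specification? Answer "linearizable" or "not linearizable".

not linearizable

already the first 20 events (up to I's response at time 20) admit no linearization; the first 19 still do
the 9 completed operations admit 24 real-time orders; each fails the queue replay
no completion choice of the 2 pending operations (J, K) rescues it — every subset was tried
for example A, B, C, D, E, F, G, H, I (pending dropped) fails at step 3: C dequeue() → empty is not legal there
for example A, B, C, D, E, F, H, G, I (pending dropped) fails at step 3: C dequeue() → empty is not legal there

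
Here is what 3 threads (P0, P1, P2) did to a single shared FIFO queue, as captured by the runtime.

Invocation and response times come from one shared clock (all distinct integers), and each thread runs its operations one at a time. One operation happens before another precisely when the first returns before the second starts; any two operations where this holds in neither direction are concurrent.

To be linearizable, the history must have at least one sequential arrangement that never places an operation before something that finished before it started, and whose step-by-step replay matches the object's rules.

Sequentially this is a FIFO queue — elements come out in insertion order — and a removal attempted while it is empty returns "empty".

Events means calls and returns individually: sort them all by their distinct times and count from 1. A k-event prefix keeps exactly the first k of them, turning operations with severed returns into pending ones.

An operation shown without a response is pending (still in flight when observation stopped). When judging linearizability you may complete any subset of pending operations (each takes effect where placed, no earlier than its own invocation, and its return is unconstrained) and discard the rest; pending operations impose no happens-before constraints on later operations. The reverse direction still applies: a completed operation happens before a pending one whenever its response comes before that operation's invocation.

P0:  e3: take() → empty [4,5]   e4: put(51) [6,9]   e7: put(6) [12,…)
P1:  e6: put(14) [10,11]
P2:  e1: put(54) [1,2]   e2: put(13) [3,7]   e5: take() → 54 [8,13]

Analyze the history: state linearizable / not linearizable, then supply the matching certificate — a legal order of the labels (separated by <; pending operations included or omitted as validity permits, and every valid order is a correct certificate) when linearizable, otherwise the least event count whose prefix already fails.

cut after 4 events: linearizable; cut after 5 events (e3 responds, time 5): not linearizable
a single order respects real time; the 2 completed FIFO queue operations fail replay along it
no completion choice of the 1 pending operation (e2) rescues it — every subset was tried
sample order e1, e3 (pending dropped) stalls at step 2 — e3 take() → empty has no legal effect

not linearizable — minimal violating prefix: 5 events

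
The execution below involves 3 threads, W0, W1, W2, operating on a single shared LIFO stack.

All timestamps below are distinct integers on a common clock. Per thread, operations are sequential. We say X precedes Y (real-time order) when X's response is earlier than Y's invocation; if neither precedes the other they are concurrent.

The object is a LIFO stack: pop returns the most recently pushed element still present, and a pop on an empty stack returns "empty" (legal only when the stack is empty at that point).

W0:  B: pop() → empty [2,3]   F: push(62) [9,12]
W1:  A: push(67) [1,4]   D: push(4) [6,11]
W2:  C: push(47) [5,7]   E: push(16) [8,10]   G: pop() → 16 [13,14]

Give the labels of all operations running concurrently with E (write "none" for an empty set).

E spans [8,10]: anything still running between times 8 and 10 counts as concurrent
A [1,4]: before
B [2,3]: before
C [5,7]: before
D [6,11]: concurrent
F [9,12]: concurrent
G [13,14]: after

D, F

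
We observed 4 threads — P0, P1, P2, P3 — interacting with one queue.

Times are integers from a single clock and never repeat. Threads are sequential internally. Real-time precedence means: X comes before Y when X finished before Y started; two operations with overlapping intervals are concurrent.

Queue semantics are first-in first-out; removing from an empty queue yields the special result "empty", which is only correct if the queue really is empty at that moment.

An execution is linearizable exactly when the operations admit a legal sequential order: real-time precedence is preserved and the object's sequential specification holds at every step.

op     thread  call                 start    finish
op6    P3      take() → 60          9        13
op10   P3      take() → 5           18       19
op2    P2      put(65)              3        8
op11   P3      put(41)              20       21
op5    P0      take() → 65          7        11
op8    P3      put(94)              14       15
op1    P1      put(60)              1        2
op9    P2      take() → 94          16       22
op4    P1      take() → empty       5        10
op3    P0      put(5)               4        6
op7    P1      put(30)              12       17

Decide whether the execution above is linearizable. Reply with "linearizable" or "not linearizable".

through event 9 a valid linearization exists; event 10 (op4 responding at time 10) ends that
no legal order exists: 6 real-time-consistent candidates over 4 completed queue operations, all rejected
including or dropping the 2 pending operations (op5, op6) in any combination fails
sample order op1, op2, op3, op4 (pending dropped) stalls at step 4 — op4 take() → empty has no legal effect
sample order op1, op2, op4, op3 (pending dropped) stalls at step 3 — op4 take() → empty has no legal effect

not linearizable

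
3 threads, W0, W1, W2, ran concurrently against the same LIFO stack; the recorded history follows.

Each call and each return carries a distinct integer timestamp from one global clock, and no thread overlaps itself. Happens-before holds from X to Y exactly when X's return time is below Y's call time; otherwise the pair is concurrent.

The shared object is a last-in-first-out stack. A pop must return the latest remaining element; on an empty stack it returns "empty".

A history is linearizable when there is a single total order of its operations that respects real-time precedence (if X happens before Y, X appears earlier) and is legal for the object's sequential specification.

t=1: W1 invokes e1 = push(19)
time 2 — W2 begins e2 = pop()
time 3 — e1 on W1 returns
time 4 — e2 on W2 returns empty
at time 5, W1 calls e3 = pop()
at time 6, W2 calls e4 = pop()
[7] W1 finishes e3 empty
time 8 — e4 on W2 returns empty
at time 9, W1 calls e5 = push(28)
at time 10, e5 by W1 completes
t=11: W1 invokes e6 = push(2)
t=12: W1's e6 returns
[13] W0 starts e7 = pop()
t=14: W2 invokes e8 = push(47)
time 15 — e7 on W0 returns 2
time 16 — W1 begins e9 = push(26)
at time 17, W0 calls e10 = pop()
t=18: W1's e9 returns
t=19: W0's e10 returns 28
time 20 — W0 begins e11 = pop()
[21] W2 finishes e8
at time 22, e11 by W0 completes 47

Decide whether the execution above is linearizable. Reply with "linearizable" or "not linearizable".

not linearizable

already the first 8 events (up to e4's response at time 8) admit no linearization; the first 7 still do
the 4 completed operations admit 4 real-time orders; each fails the LIFO stack replay
take e1, e2, e3, e4: step 2 already fails, because e2 pop() → empty cannot occur there
take e1, e2, e4, e3: step 2 already fails, because e2 pop() → empty cannot occur there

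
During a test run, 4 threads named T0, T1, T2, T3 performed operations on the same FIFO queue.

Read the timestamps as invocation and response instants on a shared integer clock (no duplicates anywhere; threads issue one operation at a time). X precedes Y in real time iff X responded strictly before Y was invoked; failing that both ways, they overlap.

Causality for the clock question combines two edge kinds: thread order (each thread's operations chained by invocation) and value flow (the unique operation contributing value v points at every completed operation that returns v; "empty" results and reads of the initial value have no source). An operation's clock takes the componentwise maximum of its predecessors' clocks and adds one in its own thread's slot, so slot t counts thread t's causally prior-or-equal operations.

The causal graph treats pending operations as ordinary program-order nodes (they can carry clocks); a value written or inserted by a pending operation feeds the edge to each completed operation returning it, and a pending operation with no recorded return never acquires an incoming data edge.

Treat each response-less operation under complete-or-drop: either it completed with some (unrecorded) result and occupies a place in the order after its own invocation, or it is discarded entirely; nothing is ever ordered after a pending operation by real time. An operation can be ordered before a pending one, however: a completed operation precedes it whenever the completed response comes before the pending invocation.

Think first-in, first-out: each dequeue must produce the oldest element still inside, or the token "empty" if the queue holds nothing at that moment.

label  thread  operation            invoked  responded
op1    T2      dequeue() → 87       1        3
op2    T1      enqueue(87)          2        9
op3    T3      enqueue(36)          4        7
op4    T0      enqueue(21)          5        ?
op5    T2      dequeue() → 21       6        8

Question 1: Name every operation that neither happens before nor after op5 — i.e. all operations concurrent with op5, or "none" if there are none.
op5 spans [6,8]; an op avoiding the whole window 6..8 is ordered, any other is concurrent
op1 [1,3]: before
op2 [2,9]: concurrent
op3 [4,7]: concurrent
op4 [5,…): concurrent

op2, op3, op4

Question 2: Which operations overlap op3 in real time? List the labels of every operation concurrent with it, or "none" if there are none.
concurrent with op3 ([4,7]): every op whose interval crosses 4..7
op1 [1,3]: before
op2 [2,9]: concurrent
op4 [5,…): concurrent
op5 [6,8]: concurrent

op2, op4, op5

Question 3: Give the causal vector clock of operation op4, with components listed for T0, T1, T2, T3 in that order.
no predecessors for op3 (invoked 4): T3 increments from zero → (0, 0, 0, 1)
no predecessors for op2 (invoked 2): T1 increments from zero → (0, 1, 0, 0)
no predecessors for op4 (invoked 5): T0 increments from zero → (1, 0, 0, 0)
from VC(op2)=(0, 1, 0, 0), op1 (invoked 1) maxes components and bumps T2 → (0, 1, 1, 0)
from VC(op1)=(0, 1, 1, 0), VC(op4)=(1, 0, 0, 0), op5 (invoked 6) maxes components and bumps T2 → (1, 1, 2, 0)
target: VC(op4) = (1, 0, 0, 0)

(1, 0, 0, 0)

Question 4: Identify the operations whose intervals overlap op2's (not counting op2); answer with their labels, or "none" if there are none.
op2 spans [2,9]: anything still running between times 2 and 9 counts as concurrent
op1 [1,3]: concurrent
op3 [4,7]: concurrent
op4 [5,…): concurrent
op5 [6,8]: concurrent

op1, op3, op4, op5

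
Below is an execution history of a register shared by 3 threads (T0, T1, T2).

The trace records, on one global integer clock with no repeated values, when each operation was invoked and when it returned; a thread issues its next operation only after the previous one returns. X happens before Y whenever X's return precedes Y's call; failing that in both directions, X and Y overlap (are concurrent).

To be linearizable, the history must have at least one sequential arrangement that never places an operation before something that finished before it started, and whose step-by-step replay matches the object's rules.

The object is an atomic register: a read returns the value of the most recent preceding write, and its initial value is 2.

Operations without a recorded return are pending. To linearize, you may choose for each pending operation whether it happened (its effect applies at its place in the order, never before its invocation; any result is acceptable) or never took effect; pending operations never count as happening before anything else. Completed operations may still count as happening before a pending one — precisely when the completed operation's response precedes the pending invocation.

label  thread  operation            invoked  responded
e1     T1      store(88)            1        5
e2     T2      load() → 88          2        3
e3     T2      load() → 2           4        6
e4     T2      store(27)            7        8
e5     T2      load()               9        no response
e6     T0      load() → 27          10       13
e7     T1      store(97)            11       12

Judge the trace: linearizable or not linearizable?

prefix check: 1..5 passes, 1..6 fails once e3's time-6 response joins
no legal order exists: 3 real-time-consistent candidates over 3 completed register operations, all rejected
one such order, e1, e2, e3, breaks at step 3 where e3 load() → 2 is illegal
one such order, e2, e1, e3, breaks at step 1 where e2 load() → 88 is illegal

not linearizable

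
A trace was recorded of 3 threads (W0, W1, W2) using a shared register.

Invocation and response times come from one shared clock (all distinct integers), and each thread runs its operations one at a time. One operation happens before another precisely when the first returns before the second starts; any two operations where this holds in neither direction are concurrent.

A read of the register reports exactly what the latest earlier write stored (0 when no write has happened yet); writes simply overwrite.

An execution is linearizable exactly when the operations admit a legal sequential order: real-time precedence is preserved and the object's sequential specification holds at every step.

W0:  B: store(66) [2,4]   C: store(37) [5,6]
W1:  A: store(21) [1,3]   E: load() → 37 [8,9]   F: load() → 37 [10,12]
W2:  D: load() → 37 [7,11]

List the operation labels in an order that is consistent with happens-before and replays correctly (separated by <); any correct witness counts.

A < B < C < D < E < F

after step 1 (A store(21)): value 21
after step 2 (B store(66)): value 66
after step 3 (C store(37)): value 37
after step 4 (D load() → 37): value 37
after step 5 (E load() → 37): value 37
after step 6 (F load() → 37): value 37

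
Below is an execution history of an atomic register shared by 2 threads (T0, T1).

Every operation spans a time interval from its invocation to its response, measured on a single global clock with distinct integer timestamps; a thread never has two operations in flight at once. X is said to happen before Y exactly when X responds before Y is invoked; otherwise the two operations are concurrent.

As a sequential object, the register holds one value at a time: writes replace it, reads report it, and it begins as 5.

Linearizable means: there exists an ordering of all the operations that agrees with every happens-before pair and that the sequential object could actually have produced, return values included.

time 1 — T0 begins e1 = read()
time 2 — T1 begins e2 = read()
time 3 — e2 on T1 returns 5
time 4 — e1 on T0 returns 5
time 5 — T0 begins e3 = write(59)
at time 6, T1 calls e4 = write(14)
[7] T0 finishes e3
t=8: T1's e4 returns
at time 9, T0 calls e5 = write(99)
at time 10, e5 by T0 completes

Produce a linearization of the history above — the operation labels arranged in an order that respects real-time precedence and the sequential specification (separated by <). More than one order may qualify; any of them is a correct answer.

after step 1 (e1 read() → 5): value 5
after step 2 (e2 read() → 5): value 5
after step 3 (e3 write(59)): value 59
after step 4 (e4 write(14)): value 14
after step 5 (e5 write(99)): value 99

e1 < e2 < e3 < e4 < e5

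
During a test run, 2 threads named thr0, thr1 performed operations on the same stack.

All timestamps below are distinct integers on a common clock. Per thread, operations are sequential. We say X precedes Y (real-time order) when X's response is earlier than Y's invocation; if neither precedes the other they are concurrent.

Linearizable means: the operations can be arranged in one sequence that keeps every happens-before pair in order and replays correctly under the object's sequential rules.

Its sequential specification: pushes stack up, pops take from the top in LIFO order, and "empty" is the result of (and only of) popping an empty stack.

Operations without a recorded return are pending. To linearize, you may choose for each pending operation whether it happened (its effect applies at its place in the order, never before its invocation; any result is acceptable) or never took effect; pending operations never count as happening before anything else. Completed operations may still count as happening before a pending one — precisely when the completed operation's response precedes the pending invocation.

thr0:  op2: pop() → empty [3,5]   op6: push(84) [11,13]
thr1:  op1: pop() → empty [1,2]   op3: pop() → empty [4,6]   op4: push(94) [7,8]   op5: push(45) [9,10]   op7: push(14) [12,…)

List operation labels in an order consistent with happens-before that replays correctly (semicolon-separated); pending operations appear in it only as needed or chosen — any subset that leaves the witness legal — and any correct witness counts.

op1; op2; op3; op4; op5; op6

after step 1 (op1 pop() → empty): stack <>
after step 2 (op2 pop() → empty): stack <>
after step 3 (op3 pop() → empty): stack <>
after step 4 (op4 push(94)): stack <94>
after step 5 (op5 push(45)): stack <94,45>
after step 6 (op6 push(84)): stack <94,45,84>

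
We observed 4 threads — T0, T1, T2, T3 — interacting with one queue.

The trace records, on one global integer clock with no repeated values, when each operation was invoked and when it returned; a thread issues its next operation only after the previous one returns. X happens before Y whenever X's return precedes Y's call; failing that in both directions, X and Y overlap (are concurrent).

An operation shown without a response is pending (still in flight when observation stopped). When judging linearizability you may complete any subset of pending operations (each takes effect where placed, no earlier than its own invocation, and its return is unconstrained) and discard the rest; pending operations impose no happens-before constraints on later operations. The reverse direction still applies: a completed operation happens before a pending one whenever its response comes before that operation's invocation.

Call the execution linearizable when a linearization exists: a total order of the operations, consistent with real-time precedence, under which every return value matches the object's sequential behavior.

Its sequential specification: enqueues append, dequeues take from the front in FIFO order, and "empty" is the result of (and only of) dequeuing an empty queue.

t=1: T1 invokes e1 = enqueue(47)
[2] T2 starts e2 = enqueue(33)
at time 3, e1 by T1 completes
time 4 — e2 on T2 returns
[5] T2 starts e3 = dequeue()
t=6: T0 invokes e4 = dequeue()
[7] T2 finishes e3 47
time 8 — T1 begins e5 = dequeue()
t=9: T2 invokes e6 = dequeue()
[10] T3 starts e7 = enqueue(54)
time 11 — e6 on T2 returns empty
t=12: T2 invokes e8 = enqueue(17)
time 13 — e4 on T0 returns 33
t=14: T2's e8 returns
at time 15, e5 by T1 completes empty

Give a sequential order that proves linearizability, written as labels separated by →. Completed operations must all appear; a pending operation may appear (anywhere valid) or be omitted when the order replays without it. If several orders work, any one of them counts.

e1 → e2 → e3 → e4 → e5 → e6 → e7 → e8

after step 1 (e1 enqueue(47)): queue <47>
after step 2 (e2 enqueue(33)): queue <47,33>
after step 3 (e3 dequeue() → 47): queue <33>
after step 4 (e4 dequeue() → 33): queue <>
after step 5 (e5 dequeue() → empty): queue <>
after step 6 (e6 dequeue() → empty): queue <>
after step 7 (e7 enqueue(54) (pending, included)): queue <54>
after step 8 (e8 enqueue(17)): queue <54,17>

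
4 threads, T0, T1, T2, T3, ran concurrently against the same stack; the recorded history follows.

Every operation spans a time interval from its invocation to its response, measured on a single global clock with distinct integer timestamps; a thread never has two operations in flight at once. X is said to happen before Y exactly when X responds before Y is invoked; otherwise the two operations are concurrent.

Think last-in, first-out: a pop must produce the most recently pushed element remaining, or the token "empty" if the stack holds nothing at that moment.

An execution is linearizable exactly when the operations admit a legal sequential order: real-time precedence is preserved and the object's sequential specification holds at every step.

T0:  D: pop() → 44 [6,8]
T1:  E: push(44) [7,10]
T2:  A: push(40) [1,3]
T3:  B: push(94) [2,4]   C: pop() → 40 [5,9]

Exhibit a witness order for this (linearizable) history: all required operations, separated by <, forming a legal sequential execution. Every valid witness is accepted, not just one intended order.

B < A < C < E < D

after step 1 (B push(94)): stack <94>
after step 2 (A push(40)): stack <94,40>
after step 3 (C pop() → 40): stack <94>
after step 4 (E push(44)): stack <94,44>
after step 5 (D pop() → 44): stack <94>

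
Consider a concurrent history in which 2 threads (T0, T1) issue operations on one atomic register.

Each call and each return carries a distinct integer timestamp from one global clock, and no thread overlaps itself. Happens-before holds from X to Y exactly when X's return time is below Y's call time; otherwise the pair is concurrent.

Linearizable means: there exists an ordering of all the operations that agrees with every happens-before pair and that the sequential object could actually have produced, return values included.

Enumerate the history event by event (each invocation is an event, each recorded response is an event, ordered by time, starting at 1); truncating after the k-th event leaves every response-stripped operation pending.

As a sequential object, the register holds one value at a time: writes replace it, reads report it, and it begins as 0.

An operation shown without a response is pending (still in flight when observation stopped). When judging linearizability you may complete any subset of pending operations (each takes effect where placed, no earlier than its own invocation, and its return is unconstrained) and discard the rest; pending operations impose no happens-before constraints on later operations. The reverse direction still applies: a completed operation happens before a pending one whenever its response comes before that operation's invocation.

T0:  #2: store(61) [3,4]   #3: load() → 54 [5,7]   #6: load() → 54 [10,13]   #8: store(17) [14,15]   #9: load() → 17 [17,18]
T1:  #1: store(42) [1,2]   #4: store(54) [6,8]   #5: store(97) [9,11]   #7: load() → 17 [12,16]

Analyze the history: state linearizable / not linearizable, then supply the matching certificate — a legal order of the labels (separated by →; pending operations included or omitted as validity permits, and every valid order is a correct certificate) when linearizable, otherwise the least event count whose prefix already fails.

linearizable — witness: #1 → #2 → #4 → #3 → #6 → #5 → #8 → #7 → #9

1. #1 store(42), leaving value 42
2. #2 store(61), leaving value 61
3. #4 store(54), leaving value 54
4. #3 load() → 54, leaving value 54
5. #6 load() → 54, leaving value 54
6. #5 store(97), leaving value 97
7. #8 store(17), leaving value 17
8. #7 load() → 17, leaving value 17
9. #9 load() → 17, leaving value 17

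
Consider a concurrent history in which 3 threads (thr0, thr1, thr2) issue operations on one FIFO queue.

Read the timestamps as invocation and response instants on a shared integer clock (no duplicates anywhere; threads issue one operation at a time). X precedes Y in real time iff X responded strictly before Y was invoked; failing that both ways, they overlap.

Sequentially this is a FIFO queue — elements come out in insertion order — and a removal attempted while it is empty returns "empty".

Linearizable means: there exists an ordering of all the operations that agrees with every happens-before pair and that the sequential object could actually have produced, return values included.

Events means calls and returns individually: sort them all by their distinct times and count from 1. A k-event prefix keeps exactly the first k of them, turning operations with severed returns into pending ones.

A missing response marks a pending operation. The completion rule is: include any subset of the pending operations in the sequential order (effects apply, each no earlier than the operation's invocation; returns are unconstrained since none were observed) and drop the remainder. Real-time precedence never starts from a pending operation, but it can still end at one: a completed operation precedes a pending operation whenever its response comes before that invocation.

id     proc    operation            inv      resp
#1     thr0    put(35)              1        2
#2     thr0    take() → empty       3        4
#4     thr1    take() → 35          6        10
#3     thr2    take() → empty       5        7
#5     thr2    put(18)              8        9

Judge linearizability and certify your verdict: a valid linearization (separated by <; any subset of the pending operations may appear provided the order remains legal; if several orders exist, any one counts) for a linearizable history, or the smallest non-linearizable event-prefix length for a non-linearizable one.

not linearizable — minimal violating prefix: 4 events

events 1..3 are fine; event 4 — the response of #2 at time 4 — makes the prefix non-linearizable
one real-time candidate order over the 2 completed operations — the FIFO queue replay rejects it
take #1, #2: step 2 already fails, because #2 take() → empty cannot occur there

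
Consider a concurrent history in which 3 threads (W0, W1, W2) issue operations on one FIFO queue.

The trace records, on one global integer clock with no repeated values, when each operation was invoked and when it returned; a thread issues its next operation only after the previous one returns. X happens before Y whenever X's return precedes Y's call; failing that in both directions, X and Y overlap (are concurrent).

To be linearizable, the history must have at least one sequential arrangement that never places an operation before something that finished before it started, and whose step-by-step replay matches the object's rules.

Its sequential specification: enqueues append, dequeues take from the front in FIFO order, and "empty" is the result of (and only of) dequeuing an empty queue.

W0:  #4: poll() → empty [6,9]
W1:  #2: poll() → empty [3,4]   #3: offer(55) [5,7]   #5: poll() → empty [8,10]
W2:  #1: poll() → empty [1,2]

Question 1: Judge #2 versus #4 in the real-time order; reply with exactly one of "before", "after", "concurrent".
#2 spans [3,4], #4 spans [6,9]
resp(#2)=4 < inv(#4)=6

before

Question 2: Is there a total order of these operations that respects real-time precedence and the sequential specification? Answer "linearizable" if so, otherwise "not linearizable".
cut after 9 events: linearizable; cut after 10 events (#5 responds, time 10): not linearizable
3 orders of the 5 completed FIFO queue ops respect real time; none is legal
one such order, #1, #2, #3, #4, #5, breaks at step 4 where #4 poll() → empty is illegal
one such order, #1, #2, #3, #5, #4, breaks at step 4 where #5 poll() → empty is illegal

not linearizable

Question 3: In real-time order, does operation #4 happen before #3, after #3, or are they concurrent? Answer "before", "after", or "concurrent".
#4 spans [6,9], #3 spans [5,7]
the intervals overlap in both directions

concurrent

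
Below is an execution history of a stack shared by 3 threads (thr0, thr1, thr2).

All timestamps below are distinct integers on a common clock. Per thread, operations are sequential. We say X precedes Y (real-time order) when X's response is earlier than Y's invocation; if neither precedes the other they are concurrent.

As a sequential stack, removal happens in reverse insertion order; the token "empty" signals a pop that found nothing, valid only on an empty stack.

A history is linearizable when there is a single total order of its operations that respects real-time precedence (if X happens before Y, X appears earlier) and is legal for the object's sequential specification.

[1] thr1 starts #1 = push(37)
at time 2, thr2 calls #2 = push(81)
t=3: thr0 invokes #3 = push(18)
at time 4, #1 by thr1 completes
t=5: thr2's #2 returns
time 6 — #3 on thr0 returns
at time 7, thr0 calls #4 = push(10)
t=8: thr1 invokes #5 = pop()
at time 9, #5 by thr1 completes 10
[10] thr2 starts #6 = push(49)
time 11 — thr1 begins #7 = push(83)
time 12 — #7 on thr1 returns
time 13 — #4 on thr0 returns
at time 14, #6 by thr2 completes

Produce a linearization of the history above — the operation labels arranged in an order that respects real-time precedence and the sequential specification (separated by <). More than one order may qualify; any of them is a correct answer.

#1 < #2 < #3 < #4 < #5 < #6 < #7

step 1: #1 push(37) — stack <37>
step 2: #2 push(81) — stack <37,81>
step 3: #3 push(18) — stack <37,81,18>
step 4: #4 push(10) — stack <37,81,18,10>
step 5: #5 pop() → 10 — stack <37,81,18>
step 6: #6 push(49) — stack <37,81,18,49>
step 7: #7 push(83) — stack <37,81,18,49,83>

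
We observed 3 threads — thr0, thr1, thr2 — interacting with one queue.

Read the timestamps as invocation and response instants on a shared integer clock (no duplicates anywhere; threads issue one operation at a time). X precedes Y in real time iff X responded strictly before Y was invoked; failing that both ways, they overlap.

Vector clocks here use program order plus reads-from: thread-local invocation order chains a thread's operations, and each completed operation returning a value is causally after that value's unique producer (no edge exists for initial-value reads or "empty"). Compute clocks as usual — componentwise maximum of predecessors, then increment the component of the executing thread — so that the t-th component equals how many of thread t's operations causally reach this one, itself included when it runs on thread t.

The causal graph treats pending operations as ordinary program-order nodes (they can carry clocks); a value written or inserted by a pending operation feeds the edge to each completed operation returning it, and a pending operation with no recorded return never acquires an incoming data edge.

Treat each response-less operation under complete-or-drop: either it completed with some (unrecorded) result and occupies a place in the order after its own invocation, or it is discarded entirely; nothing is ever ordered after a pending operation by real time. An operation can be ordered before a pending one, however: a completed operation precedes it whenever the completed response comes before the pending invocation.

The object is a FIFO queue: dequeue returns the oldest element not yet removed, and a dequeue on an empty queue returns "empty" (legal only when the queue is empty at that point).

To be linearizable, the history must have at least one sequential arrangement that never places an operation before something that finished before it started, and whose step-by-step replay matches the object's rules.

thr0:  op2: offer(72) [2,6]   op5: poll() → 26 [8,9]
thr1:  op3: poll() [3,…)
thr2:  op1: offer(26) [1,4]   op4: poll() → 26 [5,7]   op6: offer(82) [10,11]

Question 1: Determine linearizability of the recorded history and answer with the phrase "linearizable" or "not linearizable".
already the first 9 events (up to op5's response at time 9) admit no linearization; the first 8 still do
4 completed operations, 3 real-time-consistent orders — every queue replay fails
every completion of the 1 pending operation (op3) was checked; none linearizes
take op1, op2, op4, op5 (pending dropped): step 4 already fails, because op5 poll() → 26 cannot occur there
take op1, op4, op2, op5 (pending dropped): step 4 already fails, because op5 poll() → 26 cannot occur there

not linearizable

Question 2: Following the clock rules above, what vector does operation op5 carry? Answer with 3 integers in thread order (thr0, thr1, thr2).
invoked at 1, op1 has no predecessors; its own thr2 bump gives (0, 0, 1)
invoked at 3, op3 has no predecessors; its own thr1 bump gives (0, 1, 0)
invoked at 2, op2 has no predecessors; its own thr0 bump gives (1, 0, 0)
op4 (invocation 5): componentwise max over VC(op1)=(0, 0, 1), +1 at thr2, giving (0, 0, 2)
op6 (invocation 10): componentwise max over VC(op4)=(0, 0, 2), +1 at thr2, giving (0, 0, 3)
op5 (invocation 8): componentwise max over VC(op1)=(0, 0, 1), VC(op2)=(1, 0, 0), +1 at thr0, giving (2, 0, 1)
target: VC(op5) = (2, 0, 1)

(2, 0, 1)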